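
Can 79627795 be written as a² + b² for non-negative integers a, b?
Not possible

Factorization: 79627795 = 5 × 13 × 107^3
By Fermat: n is sum of two squares iff every prime p ≡ 3 (mod 4) appears to even power.
Prime(s) ≡ 3 (mod 4) with odd exponent: [(107, 3)]
Therefore 79627795 cannot be expressed as a² + b².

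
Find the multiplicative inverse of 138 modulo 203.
178

gcd(138, 203) = 1, so the inverse exists.
Extended Euclidean algorithm on (203, 138):
203 = 1 × 138 + 65  ⟹  65 = (1)·203 + (-1)·138
138 = 2 × 65 + 8  ⟹  8 = (-2)·203 + (3)·138
65 = 8 × 8 + 1  ⟹  1 = (17)·203 + (-25)·138
So (-25)·138 ≡ 1 (mod 203), i.e. 138^(-1) ≡ -25 ≡ 178 (mod 203).
Check: 138 × 178 = 24564 ≡ 1 (mod 203)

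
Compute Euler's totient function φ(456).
144

456 = 2^3 × 3 × 19
φ(n) = n × ∏(1 - 1/p) for each prime p dividing n
φ(456) = 456 × (1 - 1/2) × (1 - 1/3) × (1 - 1/19) = 144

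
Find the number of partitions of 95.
104651419

p(n) counts ways to write n as a sum of positive integers (order ignored).
Euler's pentagonal recurrence: p(k) = p(k-1) + p(k-2) - p(k-5) - p(k-7) + p(k-12) + p(k-15) - ... (offsets j(3j∓1)/2, signs ++--, p(0)=1, p(<0)=0).
DP table for k = 0..94: p(0)=1, p(1)=1, p(2)=2, p(3)=3, p(4)=5, p(5)=7, p(6)=11, p(7)=15, p(8)=22, p(9)=30, p(10)=42, p(11)=56, p(12)=77, p(13)=101, p(14)=135, p(15)=176, p(16)=231, p(17)=297, p(18)=385, p(19)=490, p(20)=627, p(21)=792, p(22)=1002, p(23)=1255, p(24)=1575, p(25)=1958, p(26)=2436, p(27)=3010, p(28)=3718, p(29)=4565, p(30)=5604, p(31)=6842, p(32)=8349, p(33)=10143, p(34)=12310, p(35)=14883, p(36)=17977, p(37)=21637, p(38)=26015, p(39)=31185, p(40)=37338, p(41)=44583, p(42)=53174, p(43)=63261, p(44)=75175, p(45)=89134, p(46)=105558, p(47)=124754, p(48)=147273, p(49)=173525, p(50)=204226, p(51)=239943, p(52)=281589, p(53)=329931, p(54)=386155, p(55)=451276, p(56)=526823, p(57)=614154, p(58)=715220, p(59)=831820, p(60)=966467, p(61)=1121505, p(62)=1300156, p(63)=1505499, p(64)=1741630, p(65)=2012558, p(66)=2323520, p(67)=2679689, p(68)=3087735, p(69)=3554345, p(70)=4087968, p(71)=4697205, p(72)=5392783, p(73)=6185689, p(74)=7089500, p(75)=8118264, p(76)=9289091, p(77)=10619863, p(78)=12132164, p(79)=13848650, p(80)=15796476, p(81)=18004327, p(82)=20506255, p(83)=23338469, p(84)=26543660, p(85)=30167357, p(86)=34262962, p(87)=38887673, p(88)=44108109, p(89)=49995925, p(90)=56634173, p(91)=64112359, p(92)=72533807, p(93)=82010177, p(94)=92669720.
Final step: p(95) = p(94) + p(93) - p(90) - p(88) + p(83) + p(80) - p(73) - p(69) + p(60) + p(55) - p(44) - p(38) + p(25) + p(18) - p(3)
= 92669720 + 82010177 - 56634173 - 44108109 + 23338469 + 15796476 - 6185689 - 3554345 + 966467 + 451276 - 75175 - 26015 + 1958 + 385 - 3
= 104651419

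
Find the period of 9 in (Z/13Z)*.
3

13 is prime, so ord(9) divides φ(13) = 12.
Divisors of 12: 1, 2, 3, 4, 6, 12.
Repeated squaring: 9^1 ≡ 9, 9^2 ≡ 3, 9^4 ≡ 9, 9^8 ≡ 3 (mod 13).
Test 9^d mod 13 for each divisor d in increasing order:
9^1 ≡ 9
9^2 ≡ 3
9^3 = 9^2·9^1 ≡ 1  ← first divisor giving 1
The order is 3.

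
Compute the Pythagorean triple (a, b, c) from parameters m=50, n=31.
(1539, 3100, 3461)

Euclid's formula: a = m² - n², b = 2mn, c = m² + n²
m = 50, n = 31
a = 50² - 31² = 2500 - 961 = 1539
b = 2 × 50 × 31 = 3100
c = 50² + 31² = 2500 + 961 = 3461
Verification: 1539² + 3100² = 2368521 + 9610000 = 11978521 = 3461² ✓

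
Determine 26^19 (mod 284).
236

Repeated squaring. Binary of 19 = 10011.
26^1 ≡ 26 (mod 284); 26^2 ≡ 108 (mod 284); 26^4 ≡ 20 (mod 284); 26^8 ≡ 116 (mod 284); 26^16 ≡ 108 (mod 284)
26^19 = 26^1 × 26^2 × 26^16 ≡ 236 (mod 284)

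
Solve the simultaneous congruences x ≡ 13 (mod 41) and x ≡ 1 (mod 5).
136

Using Chinese Remainder Theorem:
M = 41 × 5 = 205
M1 = 5, M2 = 41
y1 = 5^(-1) mod 41 = 33
y2 = 41^(-1) mod 5 = 1
x = (13×5×33 + 1×41×1) mod 205 = 136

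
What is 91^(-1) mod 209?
147

gcd(91, 209) = 1, so the inverse exists.
Extended Euclidean algorithm on (209, 91):
209 = 2 × 91 + 27  ⟹  27 = (1)·209 + (-2)·91
91 = 3 × 27 + 10  ⟹  10 = (-3)·209 + (7)·91
27 = 2 × 10 + 7  ⟹  7 = (7)·209 + (-16)·91
10 = 1 × 7 + 3  ⟹  3 = (-10)·209 + (23)·91
7 = 2 × 3 + 1  ⟹  1 = (27)·209 + (-62)·91
So (-62)·91 ≡ 1 (mod 209), i.e. 91^(-1) ≡ -62 ≡ 147 (mod 209).
Check: 91 × 147 = 13377 ≡ 1 (mod 209)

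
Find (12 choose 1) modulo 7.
5

Using Lucas' theorem:
Write n=12 and k=1 in base 7:
n in base 7: [1, 5]
k in base 7: [0, 1]
C(12,1) mod 7 = ∏ C(n_i, k_i) mod 7
Digit binomials (mod 7): C(1,0) = 1; C(5,1) = 5
Product: 1 × 5 = 5 ≡ 5 (mod 7)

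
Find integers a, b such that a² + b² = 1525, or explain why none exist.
2² + 39² (a=2, b=39)

Factorization: 1525 = 5^2 × 61
By Fermat: n is sum of two squares iff every prime p ≡ 3 (mod 4) appears to even power.
All primes ≡ 3 (mod 4) appear to even power.
Search a = 0, 1, 2, … for 1525 - a² a perfect square: first hit at a = 2: 1525 - 4 = 1521 = 39².
1525 = 2² + 39² = 4 + 1521 ✓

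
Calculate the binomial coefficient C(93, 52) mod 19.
14

Using Lucas' theorem:
Write n=93 and k=52 in base 19:
n in base 19: [4, 17]
k in base 19: [2, 14]
C(93,52) mod 19 = ∏ C(n_i, k_i) mod 19
Digit binomials (mod 19): C(4,2) = 6; C(17,14) = 680 ≡ 15
Product: 6 × 15 = 90 ≡ 14 (mod 19)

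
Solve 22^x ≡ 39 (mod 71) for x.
15

Baby-step giant-step with step n = ⌈√71⌉ = 9.
Baby steps 22^j mod 71 (j:value) for j=0..8: 0:1, 1:22, 2:58, 3:69, 4:27, 5:26, 6:4, 7:17, 8:19.
Giant-step multiplier: 22^(-9) ≡ 22^(70-9) = 22^61 ≡ 62 (mod 71).
Giant steps γ_i = 39·62^i mod 71: γ_0=39, γ_1=4 (in table at j=6).
x = i·n + j = 1·9 + 6 = 15.
Check: 22^15 ≡ 39 (mod 71).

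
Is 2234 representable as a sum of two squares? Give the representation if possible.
5² + 47² (a=5, b=47)

Factorization: 2234 = 2 × 1117
By Fermat: n is sum of two squares iff every prime p ≡ 3 (mod 4) appears to even power.
All primes ≡ 3 (mod 4) appear to even power.
Search a = 0, 1, 2, … for 2234 - a² a perfect square: first hit at a = 5: 2234 - 25 = 2209 = 47².
2234 = 5² + 47² = 25 + 2209 ✓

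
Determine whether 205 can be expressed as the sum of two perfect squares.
3² + 14² (a=3, b=14)

Factorization: 205 = 5 × 41
By Fermat: n is sum of two squares iff every prime p ≡ 3 (mod 4) appears to even power.
All primes ≡ 3 (mod 4) appear to even power.
Search a = 0, 1, 2, … for 205 - a² a perfect square: first hit at a = 3: 205 - 9 = 196 = 14².
205 = 3² + 14² = 9 + 196 ✓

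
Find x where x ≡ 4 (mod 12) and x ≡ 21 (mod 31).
52

Using Chinese Remainder Theorem:
M = 12 × 31 = 372
M1 = 31, M2 = 12
y1 = 31^(-1) mod 12 = 7
y2 = 12^(-1) mod 31 = 13
x = (4×31×7 + 21×12×13) mod 372 = 52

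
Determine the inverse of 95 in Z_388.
339

gcd(95, 388) = 1, so the inverse exists.
Extended Euclidean algorithm on (388, 95):
388 = 4 × 95 + 8  ⟹  8 = (1)·388 + (-4)·95
95 = 11 × 8 + 7  ⟹  7 = (-11)·388 + (45)·95
8 = 1 × 7 + 1  ⟹  1 = (12)·388 + (-49)·95
So (-49)·95 ≡ 1 (mod 388), i.e. 95^(-1) ≡ -49 ≡ 339 (mod 388).
Check: 95 × 339 = 32205 ≡ 1 (mod 388)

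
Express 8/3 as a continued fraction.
[2; 1, 2]

Euclidean algorithm steps:
8 = 2 × 3 + 2
3 = 1 × 2 + 1
2 = 2 × 1 + 0
Continued fraction: [2; 1, 2]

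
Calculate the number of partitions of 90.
56634173

p(n) counts ways to write n as a sum of positive integers (order ignored).
Euler's pentagonal recurrence: p(k) = p(k-1) + p(k-2) - p(k-5) - p(k-7) + p(k-12) + p(k-15) - ... (offsets j(3j∓1)/2, signs ++--, p(0)=1, p(<0)=0).
DP table for k = 0..89: p(0)=1, p(1)=1, p(2)=2, p(3)=3, p(4)=5, p(5)=7, p(6)=11, p(7)=15, p(8)=22, p(9)=30, p(10)=42, p(11)=56, p(12)=77, p(13)=101, p(14)=135, p(15)=176, p(16)=231, p(17)=297, p(18)=385, p(19)=490, p(20)=627, p(21)=792, p(22)=1002, p(23)=1255, p(24)=1575, p(25)=1958, p(26)=2436, p(27)=3010, p(28)=3718, p(29)=4565, p(30)=5604, p(31)=6842, p(32)=8349, p(33)=10143, p(34)=12310, p(35)=14883, p(36)=17977, p(37)=21637, p(38)=26015, p(39)=31185, p(40)=37338, p(41)=44583, p(42)=53174, p(43)=63261, p(44)=75175, p(45)=89134, p(46)=105558, p(47)=124754, p(48)=147273, p(49)=173525, p(50)=204226, p(51)=239943, p(52)=281589, p(53)=329931, p(54)=386155, p(55)=451276, p(56)=526823, p(57)=614154, p(58)=715220, p(59)=831820, p(60)=966467, p(61)=1121505, p(62)=1300156, p(63)=1505499, p(64)=1741630, p(65)=2012558, p(66)=2323520, p(67)=2679689, p(68)=3087735, p(69)=3554345, p(70)=4087968, p(71)=4697205, p(72)=5392783, p(73)=6185689, p(74)=7089500, p(75)=8118264, p(76)=9289091, p(77)=10619863, p(78)=12132164, p(79)=13848650, p(80)=15796476, p(81)=18004327, p(82)=20506255, p(83)=23338469, p(84)=26543660, p(85)=30167357, p(86)=34262962, p(87)=38887673, p(88)=44108109, p(89)=49995925.
Final step: p(90) = p(89) + p(88) - p(85) - p(83) + p(78) + p(75) - p(68) - p(64) + p(55) + p(50) - p(39) - p(33) + p(20) + p(13)
= 49995925 + 44108109 - 30167357 - 23338469 + 12132164 + 8118264 - 3087735 - 1741630 + 451276 + 204226 - 31185 - 10143 + 627 + 101
= 56634173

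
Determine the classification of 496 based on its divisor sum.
perfect

Proper divisors of 496: sum = 1 + 2 + 4 + 8 + 16 + 31 + 62 + 124 + 248 = 496
Since 496 = 496, 496 is perfect.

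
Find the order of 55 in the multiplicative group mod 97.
32

97 is prime, so ord(55) divides φ(97) = 96.
Divisors of 96: 1, 2, 3, 4, 6, 8, 12, 16, 24, 32, 48, 96.
Repeated squaring: 55^1 ≡ 55, 55^2 ≡ 18, 55^4 ≡ 33, 55^8 ≡ 22, 55^16 ≡ 96, 55^32 ≡ 1, 55^64 ≡ 1 (mod 97).
Test 55^d mod 97 for each divisor d in increasing order:
55^1 ≡ 55
55^2 ≡ 18
55^3 = 55^2·55^1 ≡ 20
55^4 ≡ 33
55^6 = 55^4·55^2 ≡ 12
55^8 ≡ 22
55^12 = 55^8·55^4 ≡ 47
55^16 ≡ 96
55^24 = 55^16·55^8 ≡ 75
55^32 ≡ 1  ← first divisor giving 1
The order is 32.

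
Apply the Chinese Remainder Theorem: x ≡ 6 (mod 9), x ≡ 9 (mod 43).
267

Using Chinese Remainder Theorem:
M = 9 × 43 = 387
M1 = 43, M2 = 9
y1 = 43^(-1) mod 9 = 4
y2 = 9^(-1) mod 43 = 24
x = (6×43×4 + 9×9×24) mod 387 = 267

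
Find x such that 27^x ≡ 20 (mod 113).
73

Baby-step giant-step with step n = ⌈√113⌉ = 11.
Baby steps 27^j mod 113 (j:value) for j=0..10: 0:1, 1:27, 2:51, 3:21, 4:2, 5:54, 6:102, 7:42, 8:4, 9:108, 10:91.
Giant-step multiplier: 27^(-11) ≡ 27^(112-11) = 27^101 ≡ 74 (mod 113).
Giant steps γ_i = 20·74^i mod 113: γ_0=20, γ_1=11, γ_2=23, γ_3=7, γ_4=66, γ_5=25, γ_6=42 (in table at j=7).
x = i·n + j = 6·11 + 7 = 73.
Check: 27^73 ≡ 20 (mod 113).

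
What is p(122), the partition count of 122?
2291320912

p(n) counts ways to write n as a sum of positive integers (order ignored).
Euler's pentagonal recurrence: p(k) = p(k-1) + p(k-2) - p(k-5) - p(k-7) + p(k-12) + p(k-15) - ... (offsets j(3j∓1)/2, signs ++--, p(0)=1, p(<0)=0).
DP table for k = 0..121: p(0)=1, p(1)=1, p(2)=2, p(3)=3, p(4)=5, p(5)=7, p(6)=11, p(7)=15, p(8)=22, p(9)=30, p(10)=42, p(11)=56, p(12)=77, p(13)=101, p(14)=135, p(15)=176, p(16)=231, p(17)=297, p(18)=385, p(19)=490, p(20)=627, p(21)=792, p(22)=1002, p(23)=1255, p(24)=1575, p(25)=1958, p(26)=2436, p(27)=3010, p(28)=3718, p(29)=4565, p(30)=5604, p(31)=6842, p(32)=8349, p(33)=10143, p(34)=12310, p(35)=14883, p(36)=17977, p(37)=21637, p(38)=26015, p(39)=31185, p(40)=37338, p(41)=44583, p(42)=53174, p(43)=63261, p(44)=75175, p(45)=89134, p(46)=105558, p(47)=124754, p(48)=147273, p(49)=173525, p(50)=204226, p(51)=239943, p(52)=281589, p(53)=329931, p(54)=386155, p(55)=451276, p(56)=526823, p(57)=614154, p(58)=715220, p(59)=831820, p(60)=966467, p(61)=1121505, p(62)=1300156, p(63)=1505499, p(64)=1741630, p(65)=2012558, p(66)=2323520, p(67)=2679689, p(68)=3087735, p(69)=3554345, p(70)=4087968, p(71)=4697205, p(72)=5392783, p(73)=6185689, p(74)=7089500, p(75)=8118264, p(76)=9289091, p(77)=10619863, p(78)=12132164, p(79)=13848650, p(80)=15796476, p(81)=18004327, p(82)=20506255, p(83)=23338469, p(84)=26543660, p(85)=30167357, p(86)=34262962, p(87)=38887673, p(88)=44108109, p(89)=49995925, p(90)=56634173, p(91)=64112359, p(92)=72533807, p(93)=82010177, p(94)=92669720, p(95)=104651419, p(96)=118114304, p(97)=133230930, p(98)=150198136, p(99)=169229875, p(100)=190569292, p(101)=214481126, p(102)=241265379, p(103)=271248950, p(104)=304801365, p(105)=342325709, p(106)=384276336, p(107)=431149389, p(108)=483502844, p(109)=541946240, p(110)=607163746, p(111)=679903203, p(112)=761002156, p(113)=851376628, p(114)=952050665, p(115)=1064144451, p(116)=1188908248, p(117)=1327710076, p(118)=1482074143, p(119)=1653668665, p(120)=1844349560, p(121)=2056148051.
Final step: p(122) = p(121) + p(120) - p(117) - p(115) + p(110) + p(107) - p(100) - p(96) + p(87) + p(82) - p(71) - p(65) + p(52) + p(45) - p(30) - p(22) + p(5)
= 2056148051 + 1844349560 - 1327710076 - 1064144451 + 607163746 + 431149389 - 190569292 - 118114304 + 38887673 + 20506255 - 4697205 - 2012558 + 281589 + 89134 - 5604 - 1002 + 7
= 2291320912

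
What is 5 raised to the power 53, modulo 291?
173

Repeated squaring. Binary of 53 = 110101.
5^1 ≡ 5 (mod 291); 5^2 ≡ 25 (mod 291); 5^4 ≡ 43 (mod 291); 5^8 ≡ 103 (mod 291); 5^16 ≡ 133 (mod 291); 5^32 ≡ 229 (mod 291)
5^53 = 5^1 × 5^4 × 5^16 × 5^32 ≡ 173 (mod 291)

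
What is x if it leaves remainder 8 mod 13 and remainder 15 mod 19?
34

Using Chinese Remainder Theorem:
M = 13 × 19 = 247
M1 = 19, M2 = 13
y1 = 19^(-1) mod 13 = 11
y2 = 13^(-1) mod 19 = 3
x = (8×19×11 + 15×13×3) mod 247 = 34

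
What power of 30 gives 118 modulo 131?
87

Baby-step giant-step with step n = ⌈√131⌉ = 12.
Baby steps 30^j mod 131 (j:value) for j=0..11: 0:1, 1:30, 2:114, 3:14, 4:27, 5:24, 6:65, 7:116, 8:74, 9:124, 10:52, 11:119.
Giant-step multiplier: 30^(-12) ≡ 30^(130-12) = 30^118 ≡ 4 (mod 131).
Giant steps γ_i = 118·4^i mod 131: γ_0=118, γ_1=79, γ_2=54, γ_3=85, γ_4=78, γ_5=50, γ_6=69, γ_7=14 (in table at j=3).
x = i·n + j = 7·12 + 3 = 87.
Check: 30^87 ≡ 118 (mod 131).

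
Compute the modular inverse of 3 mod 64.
43

gcd(3, 64) = 1, so the inverse exists.
Extended Euclidean algorithm on (64, 3):
64 = 21 × 3 + 1  ⟹  1 = (1)·64 + (-21)·3
So (-21)·3 ≡ 1 (mod 64), i.e. 3^(-1) ≡ -21 ≡ 43 (mod 64).
Check: 3 × 43 = 129 ≡ 1 (mod 64)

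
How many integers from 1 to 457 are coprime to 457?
456

457 = 457
φ(n) = n × ∏(1 - 1/p) for each prime p dividing n
φ(457) = 457 × (1 - 1/457) = 456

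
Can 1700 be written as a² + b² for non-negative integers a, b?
10² + 40² (a=10, b=40)

Factorization: 1700 = 2^2 × 5^2 × 17
By Fermat: n is sum of two squares iff every prime p ≡ 3 (mod 4) appears to even power.
All primes ≡ 3 (mod 4) appear to even power.
Search a = 0, 1, 2, … for 1700 - a² a perfect square: first hit at a = 10: 1700 - 100 = 1600 = 40².
1700 = 10² + 40² = 100 + 1600 ✓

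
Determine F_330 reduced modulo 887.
735

Matrix identity: Q^n = [[F_(n+1), F_n], [F_n, F_(n-1)]] with Q = [[1,1],[1,0]].
n = 330 = 101001010₂. Square-and-multiply, entries mod 887:
Q^1 = [[1,1],[1,0]]
Q^2 = (Q^1)² = [[2,1],[1,1]]
Q^5 = (Q^2)²·Q = [[8,5],[5,3]]
Q^10 = (Q^5)² = [[89,55],[55,34]]
Q^20 = (Q^10)² = [[302,556],[556,633]]
Q^41 = (Q^20)²·Q = [[381,303],[303,78]]
Q^82 = (Q^41)² = [[141,705],[705,323]]
Q^165 = (Q^82)²·Q = [[489,672],[672,704]]
Q^330 = (Q^165)² = [[619,735],[735,771]]
F_330 mod 887 = Q^330[0][1] = 735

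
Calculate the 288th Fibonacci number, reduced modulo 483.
0

Matrix identity: Q^n = [[F_(n+1), F_n], [F_n, F_(n-1)]] with Q = [[1,1],[1,0]].
n = 288 = 100100000₂. Square-and-multiply, entries mod 483:
Q^1 = [[1,1],[1,0]]
Q^2 = (Q^1)² = [[2,1],[1,1]]
Q^4 = (Q^2)² = [[5,3],[3,2]]
Q^9 = (Q^4)²·Q = [[55,34],[34,21]]
Q^18 = (Q^9)² = [[317,169],[169,148]]
Q^36 = (Q^18)² = [[89,339],[339,233]]
Q^72 = (Q^36)² = [[160,0],[0,160]]
Q^144 = (Q^72)² = [[1,0],[0,1]]
Q^288 = (Q^144)² = [[1,0],[0,1]]
F_288 mod 483 = Q^288[0][1] = 0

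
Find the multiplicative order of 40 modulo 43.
21

43 is prime, so ord(40) divides φ(43) = 42.
Divisors of 42: 1, 2, 3, 6, 7, 14, 21, 42.
Repeated squaring: 40^1 ≡ 40, 40^2 ≡ 9, 40^4 ≡ 38, 40^8 ≡ 25, 40^16 ≡ 23, 40^32 ≡ 13 (mod 43).
Test 40^d mod 43 for each divisor d in increasing order:
40^1 ≡ 40
40^2 ≡ 9
40^3 = 40^2·40^1 ≡ 16
40^6 = 40^4·40^2 ≡ 41
40^7 = 40^4·40^2·40^1 ≡ 6
40^14 = 40^8·40^4·40^2 ≡ 36
40^21 = 40^16·40^4·40^1 ≡ 1  ← first divisor giving 1
The order is 21.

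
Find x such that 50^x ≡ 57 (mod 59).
38

Baby-step giant-step with step n = ⌈√59⌉ = 8.
Baby steps 50^j mod 59 (j:value) for j=0..7: 0:1, 1:50, 2:22, 3:38, 4:12, 5:10, 6:28, 7:43.
Giant-step multiplier: 50^(-8) ≡ 50^(58-8) = 50^50 ≡ 25 (mod 59).
Giant steps γ_i = 57·25^i mod 59: γ_0=57, γ_1=9, γ_2=48, γ_3=20, γ_4=28 (in table at j=6).
x = i·n + j = 4·8 + 6 = 38.
Check: 50^38 ≡ 57 (mod 59).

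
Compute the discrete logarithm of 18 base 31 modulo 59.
21

Baby-step giant-step with step n = ⌈√59⌉ = 8.
Baby steps 31^j mod 59 (j:value) for j=0..7: 0:1, 1:31, 2:17, 3:55, 4:53, 5:50, 6:16, 7:24.
Giant-step multiplier: 31^(-8) ≡ 31^(58-8) = 31^50 ≡ 41 (mod 59).
Giant steps γ_i = 18·41^i mod 59: γ_0=18, γ_1=30, γ_2=50 (in table at j=5).
x = i·n + j = 2·8 + 5 = 21.
Check: 31^21 ≡ 18 (mod 59).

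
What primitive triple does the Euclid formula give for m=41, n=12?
(1537, 984, 1825)

Euclid's formula: a = m² - n², b = 2mn, c = m² + n²
m = 41, n = 12
a = 41² - 12² = 1681 - 144 = 1537
b = 2 × 41 × 12 = 984
c = 41² + 12² = 1681 + 144 = 1825
Verification: 1537² + 984² = 2362369 + 968256 = 3330625 = 1825² ✓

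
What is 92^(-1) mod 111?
35

gcd(92, 111) = 1, so the inverse exists.
Extended Euclidean algorithm on (111, 92):
111 = 1 × 92 + 19  ⟹  19 = (1)·111 + (-1)·92
92 = 4 × 19 + 16  ⟹  16 = (-4)·111 + (5)·92
19 = 1 × 16 + 3  ⟹  3 = (5)·111 + (-6)·92
16 = 5 × 3 + 1  ⟹  1 = (-29)·111 + (35)·92
So (35)·92 ≡ 1 (mod 111), i.e. 92^(-1) ≡ 35 (mod 111).
Check: 92 × 35 = 3220 ≡ 1 (mod 111)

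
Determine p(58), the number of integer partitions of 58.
715220

p(n) counts ways to write n as a sum of positive integers (order ignored).
Euler's pentagonal recurrence: p(k) = p(k-1) + p(k-2) - p(k-5) - p(k-7) + p(k-12) + p(k-15) - ... (offsets j(3j∓1)/2, signs ++--, p(0)=1, p(<0)=0).
DP table for k = 0..57: p(0)=1, p(1)=1, p(2)=2, p(3)=3, p(4)=5, p(5)=7, p(6)=11, p(7)=15, p(8)=22, p(9)=30, p(10)=42, p(11)=56, p(12)=77, p(13)=101, p(14)=135, p(15)=176, p(16)=231, p(17)=297, p(18)=385, p(19)=490, p(20)=627, p(21)=792, p(22)=1002, p(23)=1255, p(24)=1575, p(25)=1958, p(26)=2436, p(27)=3010, p(28)=3718, p(29)=4565, p(30)=5604, p(31)=6842, p(32)=8349, p(33)=10143, p(34)=12310, p(35)=14883, p(36)=17977, p(37)=21637, p(38)=26015, p(39)=31185, p(40)=37338, p(41)=44583, p(42)=53174, p(43)=63261, p(44)=75175, p(45)=89134, p(46)=105558, p(47)=124754, p(48)=147273, p(49)=173525, p(50)=204226, p(51)=239943, p(52)=281589, p(53)=329931, p(54)=386155, p(55)=451276, p(56)=526823, p(57)=614154.
Final step: p(58) = p(57) + p(56) - p(53) - p(51) + p(46) + p(43) - p(36) - p(32) + p(23) + p(18) - p(7) - p(1)
= 614154 + 526823 - 329931 - 239943 + 105558 + 63261 - 17977 - 8349 + 1255 + 385 - 15 - 1
= 715220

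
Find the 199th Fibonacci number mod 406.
321

Matrix identity: Q^n = [[F_(n+1), F_n], [F_n, F_(n-1)]] with Q = [[1,1],[1,0]].
n = 199 = 11000111₂. Square-and-multiply, entries mod 406:
Q^1 = [[1,1],[1,0]]
Q^3 = (Q^1)²·Q = [[3,2],[2,1]]
Q^6 = (Q^3)² = [[13,8],[8,5]]
Q^12 = (Q^6)² = [[233,144],[144,89]]
Q^24 = (Q^12)² = [[321,84],[84,237]]
Q^49 = (Q^24)²·Q = [[253,71],[71,182]]
Q^99 = (Q^49)²·Q = [[59,30],[30,29]]
Q^199 = (Q^99)²·Q = [[119,321],[321,204]]
F_199 mod 406 = Q^199[0][1] = 321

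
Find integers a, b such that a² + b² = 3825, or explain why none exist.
15² + 60² (a=15, b=60)

Factorization: 3825 = 3^2 × 5^2 × 17
By Fermat: n is sum of two squares iff every prime p ≡ 3 (mod 4) appears to even power.
All primes ≡ 3 (mod 4) appear to even power.
Search a = 0, 1, 2, … for 3825 - a² a perfect square: first hit at a = 15: 3825 - 225 = 3600 = 60².
3825 = 15² + 60² = 225 + 3600 ✓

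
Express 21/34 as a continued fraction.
[0; 1, 1, 1, 1, 1, 1, 2]

Euclidean algorithm steps:
21 = 0 × 34 + 21
34 = 1 × 21 + 13
21 = 1 × 13 + 8
13 = 1 × 8 + 5
8 = 1 × 5 + 3
5 = 1 × 3 + 2
3 = 1 × 2 + 1
2 = 2 × 1 + 0
Continued fraction: [0; 1, 1, 1, 1, 1, 1, 2]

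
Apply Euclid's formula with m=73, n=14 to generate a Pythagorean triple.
(5133, 2044, 5525)

Euclid's formula: a = m² - n², b = 2mn, c = m² + n²
m = 73, n = 14
a = 73² - 14² = 5329 - 196 = 5133
b = 2 × 73 × 14 = 2044
c = 73² + 14² = 5329 + 196 = 5525
Verification: 5133² + 2044² = 26347689 + 4177936 = 30525625 = 5525² ✓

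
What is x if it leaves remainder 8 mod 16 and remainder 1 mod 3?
40

Using Chinese Remainder Theorem:
M = 16 × 3 = 48
M1 = 3, M2 = 16
y1 = 3^(-1) mod 16 = 11
y2 = 16^(-1) mod 3 = 1
x = (8×3×11 + 1×16×1) mod 48 = 40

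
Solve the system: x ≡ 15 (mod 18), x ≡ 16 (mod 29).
393

Using Chinese Remainder Theorem:
M = 18 × 29 = 522
M1 = 29, M2 = 18
y1 = 29^(-1) mod 18 = 5
y2 = 18^(-1) mod 29 = 21
x = (15×29×5 + 16×18×21) mod 522 = 393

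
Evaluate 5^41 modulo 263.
127

Repeated squaring. Binary of 41 = 101001.
5^1 ≡ 5 (mod 263); 5^2 ≡ 25 (mod 263); 5^4 ≡ 99 (mod 263); 5^8 ≡ 70 (mod 263); 5^16 ≡ 166 (mod 263); 5^32 ≡ 204 (mod 263)
5^41 = 5^1 × 5^8 × 5^32 ≡ 127 (mod 263)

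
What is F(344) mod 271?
133

Matrix identity: Q^n = [[F_(n+1), F_n], [F_n, F_(n-1)]] with Q = [[1,1],[1,0]].
n = 344 = 101011000₂. Square-and-multiply, entries mod 271:
Q^1 = [[1,1],[1,0]]
Q^2 = (Q^1)² = [[2,1],[1,1]]
Q^5 = (Q^2)²·Q = [[8,5],[5,3]]
Q^10 = (Q^5)² = [[89,55],[55,34]]
Q^21 = (Q^10)²·Q = [[96,106],[106,261]]
Q^43 = (Q^21)²·Q = [[29,127],[127,173]]
Q^86 = (Q^43)² = [[168,180],[180,259]]
Q^172 = (Q^86)² = [[191,167],[167,24]]
Q^344 = (Q^172)² = [[143,133],[133,10]]
F_344 mod 271 = Q^344[0][1] = 133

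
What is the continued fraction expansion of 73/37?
[1; 1, 36]

Euclidean algorithm steps:
73 = 1 × 37 + 36
37 = 1 × 36 + 1
36 = 36 × 1 + 0
Continued fraction: [1; 1, 36]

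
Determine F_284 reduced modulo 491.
447

Matrix identity: Q^n = [[F_(n+1), F_n], [F_n, F_(n-1)]] with Q = [[1,1],[1,0]].
n = 284 = 100011100₂. Square-and-multiply, entries mod 491:
Q^1 = [[1,1],[1,0]]
Q^2 = (Q^1)² = [[2,1],[1,1]]
Q^4 = (Q^2)² = [[5,3],[3,2]]
Q^8 = (Q^4)² = [[34,21],[21,13]]
Q^17 = (Q^8)²·Q = [[129,124],[124,5]]
Q^35 = (Q^17)²·Q = [[24,102],[102,413]]
Q^71 = (Q^35)²·Q = [[71,178],[178,384]]
Q^142 = (Q^71)² = [[391,466],[466,416]]
Q^284 = (Q^142)² = [[314,447],[447,358]]
F_284 mod 491 = Q^284[0][1] = 447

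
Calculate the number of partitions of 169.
250438925115

p(n) counts ways to write n as a sum of positive integers (order ignored).
Euler's pentagonal recurrence: p(k) = p(k-1) + p(k-2) - p(k-5) - p(k-7) + p(k-12) + p(k-15) - ... (offsets j(3j∓1)/2, signs ++--, p(0)=1, p(<0)=0).
DP table for k = 0..168: p(0)=1, p(1)=1, p(2)=2, p(3)=3, p(4)=5, p(5)=7, p(6)=11, p(7)=15, p(8)=22, p(9)=30, p(10)=42, p(11)=56, p(12)=77, p(13)=101, p(14)=135, p(15)=176, p(16)=231, p(17)=297, p(18)=385, p(19)=490, p(20)=627, p(21)=792, p(22)=1002, p(23)=1255, p(24)=1575, p(25)=1958, p(26)=2436, p(27)=3010, p(28)=3718, p(29)=4565, p(30)=5604, p(31)=6842, p(32)=8349, p(33)=10143, p(34)=12310, p(35)=14883, p(36)=17977, p(37)=21637, p(38)=26015, p(39)=31185, p(40)=37338, p(41)=44583, p(42)=53174, p(43)=63261, p(44)=75175, p(45)=89134, p(46)=105558, p(47)=124754, p(48)=147273, p(49)=173525, p(50)=204226, p(51)=239943, p(52)=281589, p(53)=329931, p(54)=386155, p(55)=451276, p(56)=526823, p(57)=614154, p(58)=715220, p(59)=831820, p(60)=966467, p(61)=1121505, p(62)=1300156, p(63)=1505499, p(64)=1741630, p(65)=2012558, p(66)=2323520, p(67)=2679689, p(68)=3087735, p(69)=3554345, p(70)=4087968, p(71)=4697205, p(72)=5392783, p(73)=6185689, p(74)=7089500, p(75)=8118264, p(76)=9289091, p(77)=10619863, p(78)=12132164, p(79)=13848650, p(80)=15796476, p(81)=18004327, p(82)=20506255, p(83)=23338469, p(84)=26543660, p(85)=30167357, p(86)=34262962, p(87)=38887673, p(88)=44108109, p(89)=49995925, p(90)=56634173, p(91)=64112359, p(92)=72533807, p(93)=82010177, p(94)=92669720, p(95)=104651419, p(96)=118114304, p(97)=133230930, p(98)=150198136, p(99)=169229875, p(100)=190569292, p(101)=214481126, p(102)=241265379, p(103)=271248950, p(104)=304801365, p(105)=342325709, p(106)=384276336, p(107)=431149389, p(108)=483502844, p(109)=541946240, p(110)=607163746, p(111)=679903203, p(112)=761002156, p(113)=851376628, p(114)=952050665, p(115)=1064144451, p(116)=1188908248, p(117)=1327710076, p(118)=1482074143, p(119)=1653668665, p(120)=1844349560, p(121)=2056148051, p(122)=2291320912, p(123)=2552338241, p(124)=2841940500, p(125)=3163127352, p(126)=3519222692, p(127)=3913864295, p(128)=4351078600, p(129)=4835271870, p(130)=5371315400, p(131)=5964539504, p(132)=6620830889, p(133)=7346629512, p(134)=8149040695, p(135)=9035836076, p(136)=10015581680, p(137)=11097645016, p(138)=12292341831, p(139)=13610949895, p(140)=15065878135, p(141)=16670689208, p(142)=18440293320, p(143)=20390982757, p(144)=22540654445, p(145)=24908858009, p(146)=27517052599, p(147)=30388671978, p(148)=33549419497, p(149)=37027355200, p(150)=40853235313, p(151)=45060624582, p(152)=49686288421, p(153)=54770336324, p(154)=60356673280, p(155)=66493182097, p(156)=73232243759, p(157)=80630964769, p(158)=88751778802, p(159)=97662728555, p(160)=107438159466, p(161)=118159068427, p(162)=129913904637, p(163)=142798995930, p(164)=156919475295, p(165)=172389800255, p(166)=189334822579, p(167)=207890420102, p(168)=228204732751.
Final step: p(169) = p(168) + p(167) - p(164) - p(162) + p(157) + p(154) - p(147) - p(143) + p(134) + p(129) - p(118) - p(112) + p(99) + p(92) - p(77) - p(69) + p(52) + p(43) - p(24) - p(14)
= 228204732751 + 207890420102 - 156919475295 - 129913904637 + 80630964769 + 60356673280 - 30388671978 - 20390982757 + 8149040695 + 4835271870 - 1482074143 - 761002156 + 169229875 + 72533807 - 10619863 - 3554345 + 281589 + 63261 - 1575 - 135
= 250438925115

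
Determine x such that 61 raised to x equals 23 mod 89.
85

Baby-step giant-step with step n = ⌈√89⌉ = 10.
Baby steps 61^j mod 89 (j:value) for j=0..9: 0:1, 1:61, 2:72, 3:31, 4:22, 5:7, 6:71, 7:59, 8:39, 9:65.
Giant-step multiplier: 61^(-10) ≡ 61^(88-10) = 61^78 ≡ 20 (mod 89).
Giant steps γ_i = 23·20^i mod 89: γ_0=23, γ_1=15, γ_2=33, γ_3=37, γ_4=28, γ_5=26, γ_6=75, γ_7=76, γ_8=7 (in table at j=5).
x = i·n + j = 8·10 + 5 = 85.
Check: 61^85 ≡ 23 (mod 89).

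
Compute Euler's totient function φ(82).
40

82 = 2 × 41
φ(n) = n × ∏(1 - 1/p) for each prime p dividing n
φ(82) = 82 × (1 - 1/2) × (1 - 1/41) = 40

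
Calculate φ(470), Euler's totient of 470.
184

470 = 2 × 5 × 47
φ(n) = n × ∏(1 - 1/p) for each prime p dividing n
φ(470) = 470 × (1 - 1/2) × (1 - 1/5) × (1 - 1/47) = 184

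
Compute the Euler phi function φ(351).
216

351 = 3^3 × 13
φ(n) = n × ∏(1 - 1/p) for each prime p dividing n
φ(351) = 351 × (1 - 1/3) × (1 - 1/13) = 216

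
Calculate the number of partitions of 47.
124754

p(n) counts ways to write n as a sum of positive integers (order ignored).
Euler's pentagonal recurrence: p(k) = p(k-1) + p(k-2) - p(k-5) - p(k-7) + p(k-12) + p(k-15) - ... (offsets j(3j∓1)/2, signs ++--, p(0)=1, p(<0)=0).
DP table for k = 0..46: p(0)=1, p(1)=1, p(2)=2, p(3)=3, p(4)=5, p(5)=7, p(6)=11, p(7)=15, p(8)=22, p(9)=30, p(10)=42, p(11)=56, p(12)=77, p(13)=101, p(14)=135, p(15)=176, p(16)=231, p(17)=297, p(18)=385, p(19)=490, p(20)=627, p(21)=792, p(22)=1002, p(23)=1255, p(24)=1575, p(25)=1958, p(26)=2436, p(27)=3010, p(28)=3718, p(29)=4565, p(30)=5604, p(31)=6842, p(32)=8349, p(33)=10143, p(34)=12310, p(35)=14883, p(36)=17977, p(37)=21637, p(38)=26015, p(39)=31185, p(40)=37338, p(41)=44583, p(42)=53174, p(43)=63261, p(44)=75175, p(45)=89134, p(46)=105558.
Final step: p(47) = p(46) + p(45) - p(42) - p(40) + p(35) + p(32) - p(25) - p(21) + p(12) + p(7)
= 105558 + 89134 - 53174 - 37338 + 14883 + 8349 - 1958 - 792 + 77 + 15
= 124754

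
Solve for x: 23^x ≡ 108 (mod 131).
66

Baby-step giant-step with step n = ⌈√131⌉ = 12.
Baby steps 23^j mod 131 (j:value) for j=0..11: 0:1, 1:23, 2:5, 3:115, 4:25, 5:51, 6:125, 7:124, 8:101, 9:96, 10:112, 11:87.
Giant-step multiplier: 23^(-12) ≡ 23^(130-12) = 23^118 ≡ 91 (mod 131).
Giant steps γ_i = 108·91^i mod 131: γ_0=108, γ_1=3, γ_2=11, γ_3=84, γ_4=46, γ_5=125 (in table at j=6).
x = i·n + j = 5·12 + 6 = 66.
Check: 23^66 ≡ 108 (mod 131).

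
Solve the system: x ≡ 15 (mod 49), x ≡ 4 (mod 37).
1632

Using Chinese Remainder Theorem:
M = 49 × 37 = 1813
M1 = 37, M2 = 49
y1 = 37^(-1) mod 49 = 4
y2 = 49^(-1) mod 37 = 34
x = (15×37×4 + 4×49×34) mod 1813 = 1632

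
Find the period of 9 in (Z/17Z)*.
8

17 is prime, so ord(9) divides φ(17) = 16.
Divisors of 16: 1, 2, 4, 8, 16.
Repeated squaring: 9^1 ≡ 9, 9^2 ≡ 13, 9^4 ≡ 16, 9^8 ≡ 1, 9^16 ≡ 1 (mod 17).
Test 9^d mod 17 for each divisor d in increasing order:
9^1 ≡ 9
9^2 ≡ 13
9^4 ≡ 16
9^8 ≡ 1  ← first divisor giving 1
The order is 8.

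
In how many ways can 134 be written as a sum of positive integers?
8149040695

p(n) counts ways to write n as a sum of positive integers (order ignored).
Euler's pentagonal recurrence: p(k) = p(k-1) + p(k-2) - p(k-5) - p(k-7) + p(k-12) + p(k-15) - ... (offsets j(3j∓1)/2, signs ++--, p(0)=1, p(<0)=0).
DP table for k = 0..133: p(0)=1, p(1)=1, p(2)=2, p(3)=3, p(4)=5, p(5)=7, p(6)=11, p(7)=15, p(8)=22, p(9)=30, p(10)=42, p(11)=56, p(12)=77, p(13)=101, p(14)=135, p(15)=176, p(16)=231, p(17)=297, p(18)=385, p(19)=490, p(20)=627, p(21)=792, p(22)=1002, p(23)=1255, p(24)=1575, p(25)=1958, p(26)=2436, p(27)=3010, p(28)=3718, p(29)=4565, p(30)=5604, p(31)=6842, p(32)=8349, p(33)=10143, p(34)=12310, p(35)=14883, p(36)=17977, p(37)=21637, p(38)=26015, p(39)=31185, p(40)=37338, p(41)=44583, p(42)=53174, p(43)=63261, p(44)=75175, p(45)=89134, p(46)=105558, p(47)=124754, p(48)=147273, p(49)=173525, p(50)=204226, p(51)=239943, p(52)=281589, p(53)=329931, p(54)=386155, p(55)=451276, p(56)=526823, p(57)=614154, p(58)=715220, p(59)=831820, p(60)=966467, p(61)=1121505, p(62)=1300156, p(63)=1505499, p(64)=1741630, p(65)=2012558, p(66)=2323520, p(67)=2679689, p(68)=3087735, p(69)=3554345, p(70)=4087968, p(71)=4697205, p(72)=5392783, p(73)=6185689, p(74)=7089500, p(75)=8118264, p(76)=9289091, p(77)=10619863, p(78)=12132164, p(79)=13848650, p(80)=15796476, p(81)=18004327, p(82)=20506255, p(83)=23338469, p(84)=26543660, p(85)=30167357, p(86)=34262962, p(87)=38887673, p(88)=44108109, p(89)=49995925, p(90)=56634173, p(91)=64112359, p(92)=72533807, p(93)=82010177, p(94)=92669720, p(95)=104651419, p(96)=118114304, p(97)=133230930, p(98)=150198136, p(99)=169229875, p(100)=190569292, p(101)=214481126, p(102)=241265379, p(103)=271248950, p(104)=304801365, p(105)=342325709, p(106)=384276336, p(107)=431149389, p(108)=483502844, p(109)=541946240, p(110)=607163746, p(111)=679903203, p(112)=761002156, p(113)=851376628, p(114)=952050665, p(115)=1064144451, p(116)=1188908248, p(117)=1327710076, p(118)=1482074143, p(119)=1653668665, p(120)=1844349560, p(121)=2056148051, p(122)=2291320912, p(123)=2552338241, p(124)=2841940500, p(125)=3163127352, p(126)=3519222692, p(127)=3913864295, p(128)=4351078600, p(129)=4835271870, p(130)=5371315400, p(131)=5964539504, p(132)=6620830889, p(133)=7346629512.
Final step: p(134) = p(133) + p(132) - p(129) - p(127) + p(122) + p(119) - p(112) - p(108) + p(99) + p(94) - p(83) - p(77) + p(64) + p(57) - p(42) - p(34) + p(17) + p(8)
= 7346629512 + 6620830889 - 4835271870 - 3913864295 + 2291320912 + 1653668665 - 761002156 - 483502844 + 169229875 + 92669720 - 23338469 - 10619863 + 1741630 + 614154 - 53174 - 12310 + 297 + 22
= 8149040695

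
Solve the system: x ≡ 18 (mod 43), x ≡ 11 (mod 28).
319

Using Chinese Remainder Theorem:
M = 43 × 28 = 1204
M1 = 28, M2 = 43
y1 = 28^(-1) mod 43 = 20
y2 = 43^(-1) mod 28 = 15
x = (18×28×20 + 11×43×15) mod 1204 = 319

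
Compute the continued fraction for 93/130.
[0; 1, 2, 1, 1, 18]

Euclidean algorithm steps:
93 = 0 × 130 + 93
130 = 1 × 93 + 37
93 = 2 × 37 + 19
37 = 1 × 19 + 18
19 = 1 × 18 + 1
18 = 18 × 1 + 0
Continued fraction: [0; 1, 2, 1, 1, 18]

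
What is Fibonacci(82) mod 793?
753

Matrix identity: Q^n = [[F_(n+1), F_n], [F_n, F_(n-1)]] with Q = [[1,1],[1,0]].
n = 82 = 1010010₂. Square-and-multiply, entries mod 793:
Q^1 = [[1,1],[1,0]]
Q^2 = (Q^1)² = [[2,1],[1,1]]
Q^5 = (Q^2)²·Q = [[8,5],[5,3]]
Q^10 = (Q^5)² = [[89,55],[55,34]]
Q^20 = (Q^10)² = [[637,421],[421,216]]
Q^41 = (Q^20)²·Q = [[39,155],[155,677]]
Q^82 = (Q^41)² = [[170,753],[753,210]]
F_82 mod 793 = Q^82[0][1] = 753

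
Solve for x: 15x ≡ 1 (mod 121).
113

gcd(15, 121) = 1, so the inverse exists.
Extended Euclidean algorithm on (121, 15):
121 = 8 × 15 + 1  ⟹  1 = (1)·121 + (-8)·15
So (-8)·15 ≡ 1 (mod 121), i.e. 15^(-1) ≡ -8 ≡ 113 (mod 121).
Check: 15 × 113 = 1695 ≡ 1 (mod 121)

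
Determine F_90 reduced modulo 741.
190

Matrix identity: Q^n = [[F_(n+1), F_n], [F_n, F_(n-1)]] with Q = [[1,1],[1,0]].
n = 90 = 1011010₂. Square-and-multiply, entries mod 741:
Q^1 = [[1,1],[1,0]]
Q^2 = (Q^1)² = [[2,1],[1,1]]
Q^5 = (Q^2)²·Q = [[8,5],[5,3]]
Q^11 = (Q^5)²·Q = [[144,89],[89,55]]
Q^22 = (Q^11)² = [[499,668],[668,572]]
Q^45 = (Q^22)²·Q = [[530,167],[167,363]]
Q^90 = (Q^45)² = [[533,190],[190,343]]
F_90 mod 741 = Q^90[0][1] = 190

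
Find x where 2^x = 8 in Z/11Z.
3

Baby-step giant-step with step n = ⌈√11⌉ = 4.
Baby steps 2^j mod 11 (j:value) for j=0..3: 0:1, 1:2, 2:4, 3:8.
h = 8 is already in the table at j=3, so x = 3.
Check: 2^3 ≡ 8 (mod 11).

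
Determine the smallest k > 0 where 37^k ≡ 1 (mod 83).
41

83 is prime, so ord(37) divides φ(83) = 82.
Divisors of 82: 1, 2, 41, 82.
Repeated squaring: 37^1 ≡ 37, 37^2 ≡ 41, 37^4 ≡ 21, 37^8 ≡ 26, 37^16 ≡ 12, 37^32 ≡ 61, 37^64 ≡ 69 (mod 83).
Test 37^d mod 83 for each divisor d in increasing order:
37^1 ≡ 37
37^2 ≡ 41
37^41 = 37^32·37^8·37^1 ≡ 1  ← first divisor giving 1
The order is 41.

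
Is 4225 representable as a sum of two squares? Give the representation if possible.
0² + 65² (a=0, b=65)

Factorization: 4225 = 5^2 × 13^2
By Fermat: n is sum of two squares iff every prime p ≡ 3 (mod 4) appears to even power.
All primes ≡ 3 (mod 4) appear to even power.
Search a = 0, 1, 2, … for 4225 - a² a perfect square: first hit at a = 0: 4225 - 0 = 4225 = 65².
4225 = 0² + 65² = 0 + 4225 ✓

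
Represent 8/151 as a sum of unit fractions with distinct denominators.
1/19 + 1/2869

Greedy algorithm:
8/151: ceiling(151/8) = 19, use 1/19
1/2869: ceiling(2869/1) = 2869, use 1/2869
Result: 8/151 = 1/19 + 1/2869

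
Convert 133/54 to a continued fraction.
[2; 2, 6, 4]

Euclidean algorithm steps:
133 = 2 × 54 + 25
54 = 2 × 25 + 4
25 = 6 × 4 + 1
4 = 4 × 1 + 0
Continued fraction: [2; 2, 6, 4]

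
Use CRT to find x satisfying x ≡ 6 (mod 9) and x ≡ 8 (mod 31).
132

Using Chinese Remainder Theorem:
M = 9 × 31 = 279
M1 = 31, M2 = 9
y1 = 31^(-1) mod 9 = 7
y2 = 9^(-1) mod 31 = 7
x = (6×31×7 + 8×9×7) mod 279 = 132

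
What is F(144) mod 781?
3

Matrix identity: Q^n = [[F_(n+1), F_n], [F_n, F_(n-1)]] with Q = [[1,1],[1,0]].
n = 144 = 10010000₂. Square-and-multiply, entries mod 781:
Q^1 = [[1,1],[1,0]]
Q^2 = (Q^1)² = [[2,1],[1,1]]
Q^4 = (Q^2)² = [[5,3],[3,2]]
Q^9 = (Q^4)²·Q = [[55,34],[34,21]]
Q^18 = (Q^9)² = [[276,241],[241,35]]
Q^36 = (Q^18)² = [[706,756],[756,731]]
Q^72 = (Q^36)² = [[2,1],[1,1]]
Q^144 = (Q^72)² = [[5,3],[3,2]]
F_144 mod 781 = Q^144[0][1] = 3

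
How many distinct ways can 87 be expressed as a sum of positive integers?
38887673

p(n) counts ways to write n as a sum of positive integers (order ignored).
Euler's pentagonal recurrence: p(k) = p(k-1) + p(k-2) - p(k-5) - p(k-7) + p(k-12) + p(k-15) - ... (offsets j(3j∓1)/2, signs ++--, p(0)=1, p(<0)=0).
DP table for k = 0..86: p(0)=1, p(1)=1, p(2)=2, p(3)=3, p(4)=5, p(5)=7, p(6)=11, p(7)=15, p(8)=22, p(9)=30, p(10)=42, p(11)=56, p(12)=77, p(13)=101, p(14)=135, p(15)=176, p(16)=231, p(17)=297, p(18)=385, p(19)=490, p(20)=627, p(21)=792, p(22)=1002, p(23)=1255, p(24)=1575, p(25)=1958, p(26)=2436, p(27)=3010, p(28)=3718, p(29)=4565, p(30)=5604, p(31)=6842, p(32)=8349, p(33)=10143, p(34)=12310, p(35)=14883, p(36)=17977, p(37)=21637, p(38)=26015, p(39)=31185, p(40)=37338, p(41)=44583, p(42)=53174, p(43)=63261, p(44)=75175, p(45)=89134, p(46)=105558, p(47)=124754, p(48)=147273, p(49)=173525, p(50)=204226, p(51)=239943, p(52)=281589, p(53)=329931, p(54)=386155, p(55)=451276, p(56)=526823, p(57)=614154, p(58)=715220, p(59)=831820, p(60)=966467, p(61)=1121505, p(62)=1300156, p(63)=1505499, p(64)=1741630, p(65)=2012558, p(66)=2323520, p(67)=2679689, p(68)=3087735, p(69)=3554345, p(70)=4087968, p(71)=4697205, p(72)=5392783, p(73)=6185689, p(74)=7089500, p(75)=8118264, p(76)=9289091, p(77)=10619863, p(78)=12132164, p(79)=13848650, p(80)=15796476, p(81)=18004327, p(82)=20506255, p(83)=23338469, p(84)=26543660, p(85)=30167357, p(86)=34262962.
Final step: p(87) = p(86) + p(85) - p(82) - p(80) + p(75) + p(72) - p(65) - p(61) + p(52) + p(47) - p(36) - p(30) + p(17) + p(10)
= 34262962 + 30167357 - 20506255 - 15796476 + 8118264 + 5392783 - 2012558 - 1121505 + 281589 + 124754 - 17977 - 5604 + 297 + 42
= 38887673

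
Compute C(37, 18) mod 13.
1

Using Lucas' theorem:
Write n=37 and k=18 in base 13:
n in base 13: [2, 11]
k in base 13: [1, 5]
C(37,18) mod 13 = ∏ C(n_i, k_i) mod 13
Digit binomials (mod 13): C(2,1) = 2; C(11,5) = 462 ≡ 7
Product: 2 × 7 = 14 ≡ 1 (mod 13)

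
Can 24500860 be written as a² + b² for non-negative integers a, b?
Not possible

Factorization: 24500860 = 2^2 × 5 × 107^3
By Fermat: n is sum of two squares iff every prime p ≡ 3 (mod 4) appears to even power.
Prime(s) ≡ 3 (mod 4) with odd exponent: [(107, 3)]
Therefore 24500860 cannot be expressed as a² + b².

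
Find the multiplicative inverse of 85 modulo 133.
36

gcd(85, 133) = 1, so the inverse exists.
Extended Euclidean algorithm on (133, 85):
133 = 1 × 85 + 48  ⟹  48 = (1)·133 + (-1)·85
85 = 1 × 48 + 37  ⟹  37 = (-1)·133 + (2)·85
48 = 1 × 37 + 11  ⟹  11 = (2)·133 + (-3)·85
37 = 3 × 11 + 4  ⟹  4 = (-7)·133 + (11)·85
11 = 2 × 4 + 3  ⟹  3 = (16)·133 + (-25)·85
4 = 1 × 3 + 1  ⟹  1 = (-23)·133 + (36)·85
So (36)·85 ≡ 1 (mod 133), i.e. 85^(-1) ≡ 36 (mod 133).
Check: 85 × 36 = 3060 ≡ 1 (mod 133)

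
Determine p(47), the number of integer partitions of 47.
124754

p(n) counts ways to write n as a sum of positive integers (order ignored).
Euler's pentagonal recurrence: p(k) = p(k-1) + p(k-2) - p(k-5) - p(k-7) + p(k-12) + p(k-15) - ... (offsets j(3j∓1)/2, signs ++--, p(0)=1, p(<0)=0).
DP table for k = 0..46: p(0)=1, p(1)=1, p(2)=2, p(3)=3, p(4)=5, p(5)=7, p(6)=11, p(7)=15, p(8)=22, p(9)=30, p(10)=42, p(11)=56, p(12)=77, p(13)=101, p(14)=135, p(15)=176, p(16)=231, p(17)=297, p(18)=385, p(19)=490, p(20)=627, p(21)=792, p(22)=1002, p(23)=1255, p(24)=1575, p(25)=1958, p(26)=2436, p(27)=3010, p(28)=3718, p(29)=4565, p(30)=5604, p(31)=6842, p(32)=8349, p(33)=10143, p(34)=12310, p(35)=14883, p(36)=17977, p(37)=21637, p(38)=26015, p(39)=31185, p(40)=37338, p(41)=44583, p(42)=53174, p(43)=63261, p(44)=75175, p(45)=89134, p(46)=105558.
Final step: p(47) = p(46) + p(45) - p(42) - p(40) + p(35) + p(32) - p(25) - p(21) + p(12) + p(7)
= 105558 + 89134 - 53174 - 37338 + 14883 + 8349 - 1958 - 792 + 77 + 15
= 124754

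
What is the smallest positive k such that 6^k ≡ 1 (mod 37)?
4

37 is prime, so ord(6) divides φ(37) = 36.
Divisors of 36: 1, 2, 3, 4, 6, 9, 12, 18, 36.
Repeated squaring: 6^1 ≡ 6, 6^2 ≡ 36, 6^4 ≡ 1, 6^8 ≡ 1, 6^16 ≡ 1, 6^32 ≡ 1 (mod 37).
Test 6^d mod 37 for each divisor d in increasing order:
6^1 ≡ 6
6^2 ≡ 36
6^3 = 6^2·6^1 ≡ 31
6^4 ≡ 1  ← first divisor giving 1
The order is 4.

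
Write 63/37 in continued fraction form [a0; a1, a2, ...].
[1; 1, 2, 2, 1, 3]

Euclidean algorithm steps:
63 = 1 × 37 + 26
37 = 1 × 26 + 11
26 = 2 × 11 + 4
11 = 2 × 4 + 3
4 = 1 × 3 + 1
3 = 3 × 1 + 0
Continued fraction: [1; 1, 2, 2, 1, 3]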